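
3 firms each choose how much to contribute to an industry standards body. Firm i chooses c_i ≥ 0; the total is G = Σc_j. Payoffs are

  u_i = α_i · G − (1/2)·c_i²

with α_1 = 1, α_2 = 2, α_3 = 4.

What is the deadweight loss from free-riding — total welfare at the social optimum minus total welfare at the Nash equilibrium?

35

Firm i's FOC: ∂u_i/∂c_i = α_i − c_i = 0, so c_i* = α_i.
NE contributions = (1, 2, 4); G = 7.
W^NE = (Σα)·G − ½Σα_i² = 7² − ½·21 = 38.5.
Planner sets c_i = Σα_j = 7 for every i, so G^SO = 3·7 = 21.
W^SO = (Σα)·G^SO − ½·3·(Σα)² = (3/2)·7² = 73.5.
Deadweight loss = W^SO − W^NE = 35.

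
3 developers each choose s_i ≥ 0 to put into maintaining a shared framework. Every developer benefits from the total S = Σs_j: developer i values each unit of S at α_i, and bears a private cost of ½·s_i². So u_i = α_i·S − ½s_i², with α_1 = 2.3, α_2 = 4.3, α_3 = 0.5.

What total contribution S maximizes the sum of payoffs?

Planner FOC: ∂(Σu_j)/∂s_i = (Σα_j) − s_i = 0, so s_i^SO = Σα_j = 7.1 for every i; S^SO = 21.3.

21.3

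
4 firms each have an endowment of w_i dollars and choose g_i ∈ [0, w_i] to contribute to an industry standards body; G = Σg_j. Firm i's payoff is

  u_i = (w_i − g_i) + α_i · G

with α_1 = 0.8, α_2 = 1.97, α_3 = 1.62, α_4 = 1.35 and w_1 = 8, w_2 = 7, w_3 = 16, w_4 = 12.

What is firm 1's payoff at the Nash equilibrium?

36

∂u_i/∂g_i = α_i − 1, so firm i contributes w_i if α_i > 1, else 0.
α_i > 1 for i ∈ {2, 3, 4}; NE contributions (0, 7, 16, 12), G = 35.
u_1 = (8 − 0) + 0.8·35 = 36.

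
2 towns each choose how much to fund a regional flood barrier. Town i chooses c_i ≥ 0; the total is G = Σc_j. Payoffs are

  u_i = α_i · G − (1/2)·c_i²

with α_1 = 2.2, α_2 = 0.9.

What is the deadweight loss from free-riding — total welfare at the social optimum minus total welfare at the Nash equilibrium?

2.825

Town i's FOC: ∂u_i/∂c_i = α_i − c_i = 0, so c_i* = α_i.
NE contributions = (2.2, 0.9); G = 3.1.
W^NE = (Σα)·G − ½Σα_i² = 3.1² − ½·5.65 = 6.785.
Planner sets c_i = Σα_j = 3.1 for every i, so G^SO = 2·3.1 = 6.2.
W^SO = (Σα)·G^SO − ½·2·(Σα)² = (2/2)·3.1² = 9.61.
Deadweight loss = W^SO − W^NE = 2.825.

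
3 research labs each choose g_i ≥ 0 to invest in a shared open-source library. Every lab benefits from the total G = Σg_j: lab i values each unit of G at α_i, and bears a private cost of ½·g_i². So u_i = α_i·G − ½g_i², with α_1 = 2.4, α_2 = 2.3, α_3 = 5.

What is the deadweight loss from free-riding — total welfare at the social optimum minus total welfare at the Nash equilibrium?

65.07

Lab i's FOC: ∂u_i/∂g_i = α_i − g_i = 0, so g_i* = α_i.
NE contributions = (2.4, 2.3, 5); G = 9.7.
W^NE = (Σα)·G − ½Σα_i² = 9.7² − ½·36.05 = 76.065.
Planner sets g_i = Σα_j = 9.7 for every i, so G^SO = 3·9.7 = 29.1.
W^SO = (Σα)·G^SO − ½·3·(Σα)² = (3/2)·9.7² = 141.135.
Deadweight loss = W^SO − W^NE = 65.07.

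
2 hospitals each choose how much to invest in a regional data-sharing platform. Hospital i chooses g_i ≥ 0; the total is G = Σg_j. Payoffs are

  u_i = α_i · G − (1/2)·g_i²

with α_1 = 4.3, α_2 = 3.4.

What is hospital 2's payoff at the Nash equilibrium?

20.4

Hospital i's FOC: ∂u_i/∂g_i = α_i − g_i = 0, so g_i* = α_i.
NE contributions = (4.3, 3.4); G = 7.7.
u_2 = α_2·G − ½·(g_2)² = 3.4·7.7 − ½·3.4² = 20.4.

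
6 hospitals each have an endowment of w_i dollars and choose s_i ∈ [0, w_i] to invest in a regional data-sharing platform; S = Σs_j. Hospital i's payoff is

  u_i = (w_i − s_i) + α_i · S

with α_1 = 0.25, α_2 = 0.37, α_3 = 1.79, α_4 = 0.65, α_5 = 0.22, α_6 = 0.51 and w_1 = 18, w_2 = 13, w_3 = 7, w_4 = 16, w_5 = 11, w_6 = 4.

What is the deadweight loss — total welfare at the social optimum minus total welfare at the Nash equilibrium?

∂u_i/∂s_i = α_i − 1, so hospital i contributes w_i if α_i > 1, else 0.
α_i > 1 for i ∈ {3}; NE contributions (0, 0, 7, 0, 0, 0), S = 7.
W^NE = Σw_i − S^NE + (Σα_i)·S^NE = 69 + 2.79·7 = 88.53.
Planner: ∂(Σu_j)/∂s_i = Σα_j − 1 = 2.79 > 0, so everyone contributes w_i; S^SO = 69, W^SO = 69 + 2.79·69 = 261.51.
Deadweight loss = 172.98.

172.98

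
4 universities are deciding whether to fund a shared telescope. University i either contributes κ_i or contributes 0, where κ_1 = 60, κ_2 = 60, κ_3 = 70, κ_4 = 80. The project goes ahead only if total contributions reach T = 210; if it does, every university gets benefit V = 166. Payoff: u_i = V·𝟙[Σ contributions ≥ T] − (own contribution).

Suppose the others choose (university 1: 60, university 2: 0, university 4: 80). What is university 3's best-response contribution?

70

Others' total = 140. Contributing 70 brings total to 210 ≥ 210: gain V − κ_3 = 96.
Best response: 70.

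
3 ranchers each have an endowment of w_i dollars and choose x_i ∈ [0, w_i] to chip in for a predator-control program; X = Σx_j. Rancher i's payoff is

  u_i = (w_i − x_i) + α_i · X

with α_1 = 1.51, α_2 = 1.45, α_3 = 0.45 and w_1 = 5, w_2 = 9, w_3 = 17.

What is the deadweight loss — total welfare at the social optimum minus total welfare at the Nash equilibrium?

40.97

∂u_i/∂x_i = α_i − 1, so rancher i contributes w_i if α_i > 1, else 0.
α_i > 1 for i ∈ {1, 2}; NE contributions (5, 9, 0), X = 14.
W^NE = Σw_i − X^NE + (Σα_i)·X^NE = 31 + 2.41·14 = 64.74.
Planner: ∂(Σu_j)/∂x_i = Σα_j − 1 = 2.41 > 0, so everyone contributes w_i; X^SO = 31, W^SO = 31 + 2.41·31 = 105.71.
Deadweight loss = 40.97.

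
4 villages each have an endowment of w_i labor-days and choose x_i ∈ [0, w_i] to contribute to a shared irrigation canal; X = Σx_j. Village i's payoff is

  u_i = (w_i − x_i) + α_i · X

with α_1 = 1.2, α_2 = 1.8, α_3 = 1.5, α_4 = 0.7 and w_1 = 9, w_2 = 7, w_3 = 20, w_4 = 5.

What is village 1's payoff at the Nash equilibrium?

∂u_i/∂x_i = α_i − 1, so village i contributes w_i if α_i > 1, else 0.
α_i > 1 for i ∈ {1, 2, 3}; NE contributions (9, 7, 20, 0), X = 36.
u_1 = (9 − 9) + 1.2·36 = 43.2.

43.2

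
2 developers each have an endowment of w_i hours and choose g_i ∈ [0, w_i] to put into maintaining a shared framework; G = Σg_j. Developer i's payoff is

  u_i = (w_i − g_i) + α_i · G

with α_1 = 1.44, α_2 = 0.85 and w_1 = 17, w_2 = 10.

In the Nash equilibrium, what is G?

∂u_i/∂g_i = α_i − 1, so developer i contributes w_i if α_i > 1, else 0.
α_i > 1 for i ∈ {1}; NE contributions (17, 0), G = 17.

17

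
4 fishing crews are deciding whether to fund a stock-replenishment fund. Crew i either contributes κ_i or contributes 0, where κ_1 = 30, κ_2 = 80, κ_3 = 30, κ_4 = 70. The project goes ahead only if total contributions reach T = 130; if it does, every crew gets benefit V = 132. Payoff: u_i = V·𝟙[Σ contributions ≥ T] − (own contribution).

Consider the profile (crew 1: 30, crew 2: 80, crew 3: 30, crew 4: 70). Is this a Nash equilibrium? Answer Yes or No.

Total = 210 ≥ 130: provided.
Crew 1 (pledges 30, payoff 102): dropping to 0 → total 180, payoff 132. Profitable deviation.

No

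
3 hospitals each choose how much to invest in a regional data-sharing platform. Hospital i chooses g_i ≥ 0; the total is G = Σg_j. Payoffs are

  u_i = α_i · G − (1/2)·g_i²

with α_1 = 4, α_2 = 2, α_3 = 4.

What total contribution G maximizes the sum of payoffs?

Planner FOC: ∂(Σu_j)/∂g_i = (Σα_j) − g_i = 0, so g_i^SO = Σα_j = 10 for every i; G^SO = 30.

30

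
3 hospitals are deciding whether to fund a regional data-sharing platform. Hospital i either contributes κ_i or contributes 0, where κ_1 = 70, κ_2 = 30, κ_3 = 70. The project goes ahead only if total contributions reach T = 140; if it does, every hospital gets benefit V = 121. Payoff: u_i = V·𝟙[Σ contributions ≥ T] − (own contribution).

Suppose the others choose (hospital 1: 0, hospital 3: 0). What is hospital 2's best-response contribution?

Others' total = 0. Even contributing 30 gives 30 < 140: no benefit either way.
Best response: 0.

0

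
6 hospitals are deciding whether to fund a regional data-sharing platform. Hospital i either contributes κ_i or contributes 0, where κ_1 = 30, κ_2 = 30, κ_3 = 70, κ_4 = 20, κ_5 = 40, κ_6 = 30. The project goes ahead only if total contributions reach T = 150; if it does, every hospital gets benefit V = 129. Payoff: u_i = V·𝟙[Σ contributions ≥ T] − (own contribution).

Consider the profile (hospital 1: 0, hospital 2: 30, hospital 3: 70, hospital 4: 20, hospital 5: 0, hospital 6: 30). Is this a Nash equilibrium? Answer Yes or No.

Total = 150 ≥ 150: provided.
Hospital 1 (pledges 0, payoff 129): pledging 30 → total 180, payoff 99. No gain.
Hospital 2 (pledges 30, payoff 99): dropping to 0 → total 120, payoff 0. No gain.
Hospital 3 (pledges 70, payoff 59): dropping to 0 → total 80, payoff 0. No gain.
Hospital 4 (pledges 20, payoff 109): dropping to 0 → total 130, payoff 0. No gain.
Hospital 5 (pledges 0, payoff 129): pledging 40 → total 190, payoff 89. No gain.
Hospital 6 (pledges 30, payoff 99): dropping to 0 → total 120, payoff 0. No gain.

Yes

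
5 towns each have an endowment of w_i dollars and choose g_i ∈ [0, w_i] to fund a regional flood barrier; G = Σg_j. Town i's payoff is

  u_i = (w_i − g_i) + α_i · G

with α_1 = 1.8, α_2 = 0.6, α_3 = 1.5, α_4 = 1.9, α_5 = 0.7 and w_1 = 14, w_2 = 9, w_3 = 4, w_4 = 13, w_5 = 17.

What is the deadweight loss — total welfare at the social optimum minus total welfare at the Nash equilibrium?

143

∂u_i/∂g_i = α_i − 1, so town i contributes w_i if α_i > 1, else 0.
α_i > 1 for i ∈ {1, 3, 4}; NE contributions (14, 0, 4, 13, 0), G = 31.
W^NE = Σw_i − G^NE + (Σα_i)·G^NE = 57 + 5.5·31 = 227.5.
Planner: ∂(Σu_j)/∂g_i = Σα_j − 1 = 5.5 > 0, so everyone contributes w_i; G^SO = 57, W^SO = 57 + 5.5·57 = 370.5.
Deadweight loss = 143.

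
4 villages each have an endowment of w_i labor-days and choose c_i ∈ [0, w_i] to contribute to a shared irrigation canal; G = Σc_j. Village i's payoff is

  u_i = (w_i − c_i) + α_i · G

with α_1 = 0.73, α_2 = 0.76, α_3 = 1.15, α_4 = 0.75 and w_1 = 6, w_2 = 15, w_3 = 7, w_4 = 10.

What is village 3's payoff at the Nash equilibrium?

8.05

∂u_i/∂c_i = α_i − 1, so village i contributes w_i if α_i > 1, else 0.
α_i > 1 for i ∈ {3}; NE contributions (0, 0, 7, 0), G = 7.
u_3 = (7 − 7) + 1.15·7 = 8.05.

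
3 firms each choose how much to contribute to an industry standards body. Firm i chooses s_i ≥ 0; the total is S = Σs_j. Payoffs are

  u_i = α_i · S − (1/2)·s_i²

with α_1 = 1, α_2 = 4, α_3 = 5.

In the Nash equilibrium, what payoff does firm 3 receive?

37.5

Firm i's FOC: ∂u_i/∂s_i = α_i − s_i = 0, so s_i* = α_i.
NE contributions = (1, 4, 5); S = 10.
u_3 = α_3·S − ½·(s_3)² = 5·10 − ½·5² = 37.5.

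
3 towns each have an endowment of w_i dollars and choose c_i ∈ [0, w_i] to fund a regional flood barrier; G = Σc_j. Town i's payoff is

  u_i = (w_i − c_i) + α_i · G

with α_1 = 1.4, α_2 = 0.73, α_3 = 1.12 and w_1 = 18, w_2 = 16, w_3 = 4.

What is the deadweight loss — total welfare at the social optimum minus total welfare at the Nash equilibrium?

36

∂u_i/∂c_i = α_i − 1, so town i contributes w_i if α_i > 1, else 0.
α_i > 1 for i ∈ {1, 3}; NE contributions (18, 0, 4), G = 22.
W^NE = Σw_i − G^NE + (Σα_i)·G^NE = 38 + 2.25·22 = 87.5.
Planner: ∂(Σu_j)/∂c_i = Σα_j − 1 = 2.25 > 0, so everyone contributes w_i; G^SO = 38, W^SO = 38 + 2.25·38 = 123.5.
Deadweight loss = 36.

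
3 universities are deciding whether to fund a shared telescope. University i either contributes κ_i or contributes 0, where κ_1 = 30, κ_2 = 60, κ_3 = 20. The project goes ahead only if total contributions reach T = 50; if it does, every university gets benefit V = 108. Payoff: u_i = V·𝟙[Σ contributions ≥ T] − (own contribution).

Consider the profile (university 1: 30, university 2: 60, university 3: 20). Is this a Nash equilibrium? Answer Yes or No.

Total = 110 ≥ 50: provided.
University 1 (pledges 30, payoff 78): dropping to 0 → total 80, payoff 108. Profitable deviation.

No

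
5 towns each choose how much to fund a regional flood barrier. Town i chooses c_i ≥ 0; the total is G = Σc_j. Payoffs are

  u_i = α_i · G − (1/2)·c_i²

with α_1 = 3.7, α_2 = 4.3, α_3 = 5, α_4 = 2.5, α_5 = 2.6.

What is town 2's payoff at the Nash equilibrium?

Town i's FOC: ∂u_i/∂c_i = α_i − c_i = 0, so c_i* = α_i.
NE contributions = (3.7, 4.3, 5, 2.5, 2.6); G = 18.1.
u_2 = α_2·G − ½·(c_2)² = 4.3·18.1 − ½·4.3² = 68.585.

68.585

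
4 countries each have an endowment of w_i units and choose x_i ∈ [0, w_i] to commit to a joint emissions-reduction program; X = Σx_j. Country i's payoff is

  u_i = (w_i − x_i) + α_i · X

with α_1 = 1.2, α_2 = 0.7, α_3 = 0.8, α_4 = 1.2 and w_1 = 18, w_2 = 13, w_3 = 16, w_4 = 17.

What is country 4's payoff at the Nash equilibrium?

42

∂u_i/∂x_i = α_i − 1, so country i contributes w_i if α_i > 1, else 0.
α_i > 1 for i ∈ {1, 4}; NE contributions (18, 0, 0, 17), X = 35.
u_4 = (17 − 17) + 1.2·35 = 42.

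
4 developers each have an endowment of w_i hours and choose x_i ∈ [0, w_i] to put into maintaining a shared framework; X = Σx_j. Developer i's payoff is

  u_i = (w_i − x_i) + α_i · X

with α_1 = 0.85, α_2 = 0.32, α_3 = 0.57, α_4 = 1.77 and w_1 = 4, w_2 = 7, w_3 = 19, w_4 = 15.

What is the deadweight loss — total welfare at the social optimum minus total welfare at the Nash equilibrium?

75.3

∂u_i/∂x_i = α_i − 1, so developer i contributes w_i if α_i > 1, else 0.
α_i > 1 for i ∈ {4}; NE contributions (0, 0, 0, 15), X = 15.
W^NE = Σw_i − X^NE + (Σα_i)·X^NE = 45 + 2.51·15 = 82.65.
Planner: ∂(Σu_j)/∂x_i = Σα_j − 1 = 2.51 > 0, so everyone contributes w_i; X^SO = 45, W^SO = 45 + 2.51·45 = 157.95.
Deadweight loss = 75.3.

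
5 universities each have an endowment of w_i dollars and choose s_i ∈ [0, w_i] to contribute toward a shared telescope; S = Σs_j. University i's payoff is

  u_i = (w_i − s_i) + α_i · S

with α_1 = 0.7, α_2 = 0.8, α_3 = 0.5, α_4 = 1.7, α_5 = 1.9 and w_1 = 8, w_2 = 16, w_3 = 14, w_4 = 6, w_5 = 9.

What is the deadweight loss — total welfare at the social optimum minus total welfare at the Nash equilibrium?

174.8

∂u_i/∂s_i = α_i − 1, so university i contributes w_i if α_i > 1, else 0.
α_i > 1 for i ∈ {4, 5}; NE contributions (0, 0, 0, 6, 9), S = 15.
W^NE = Σw_i − S^NE + (Σα_i)·S^NE = 53 + 4.6·15 = 122.
Planner: ∂(Σu_j)/∂s_i = Σα_j − 1 = 4.6 > 0, so everyone contributes w_i; S^SO = 53, W^SO = 53 + 4.6·53 = 296.8.
Deadweight loss = 174.8.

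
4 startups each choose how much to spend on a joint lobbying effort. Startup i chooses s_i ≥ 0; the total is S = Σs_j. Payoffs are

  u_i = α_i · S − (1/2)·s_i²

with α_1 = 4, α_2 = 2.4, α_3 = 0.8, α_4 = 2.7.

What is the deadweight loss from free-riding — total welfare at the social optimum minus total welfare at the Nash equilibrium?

Startup i's FOC: ∂u_i/∂s_i = α_i − s_i = 0, so s_i* = α_i.
NE contributions = (4, 2.4, 0.8, 2.7); S = 9.9.
W^NE = (Σα)·S − ½Σα_i² = 9.9² − ½·29.69 = 83.165.
Planner sets s_i = Σα_j = 9.9 for every i, so S^SO = 4·9.9 = 39.6.
W^SO = (Σα)·S^SO − ½·4·(Σα)² = (4/2)·9.9² = 196.02.
Deadweight loss = W^SO − W^NE = 112.855.

112.855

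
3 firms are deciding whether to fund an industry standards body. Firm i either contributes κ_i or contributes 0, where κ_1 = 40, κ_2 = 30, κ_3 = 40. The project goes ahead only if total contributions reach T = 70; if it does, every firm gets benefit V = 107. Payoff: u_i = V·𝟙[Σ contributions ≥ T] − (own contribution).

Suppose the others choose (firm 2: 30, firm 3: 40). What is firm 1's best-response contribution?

Others' total = 70 ≥ 70; contributing adds cost 40 for no extra benefit.
Best response: 0.

0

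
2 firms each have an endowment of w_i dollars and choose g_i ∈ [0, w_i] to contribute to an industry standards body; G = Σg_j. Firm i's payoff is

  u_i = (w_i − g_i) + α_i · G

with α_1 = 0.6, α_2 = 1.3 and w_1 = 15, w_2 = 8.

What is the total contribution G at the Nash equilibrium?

∂u_i/∂g_i = α_i − 1, so firm i contributes w_i if α_i > 1, else 0.
α_i > 1 for i ∈ {2}; NE contributions (0, 8), G = 8.

8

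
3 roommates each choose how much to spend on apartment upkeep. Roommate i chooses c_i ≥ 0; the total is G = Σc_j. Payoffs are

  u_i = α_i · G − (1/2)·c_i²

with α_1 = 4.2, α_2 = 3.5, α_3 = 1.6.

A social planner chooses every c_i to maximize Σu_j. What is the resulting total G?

27.9

Planner FOC: ∂(Σu_j)/∂c_i = (Σα_j) − c_i = 0, so c_i^SO = Σα_j = 9.3 for every i; G^SO = 27.9.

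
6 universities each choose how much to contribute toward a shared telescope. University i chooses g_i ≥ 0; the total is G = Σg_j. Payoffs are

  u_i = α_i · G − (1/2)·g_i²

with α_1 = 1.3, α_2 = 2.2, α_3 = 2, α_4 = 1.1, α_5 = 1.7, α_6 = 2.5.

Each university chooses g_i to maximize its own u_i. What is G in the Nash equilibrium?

University i's FOC: ∂u_i/∂g_i = α_i − g_i = 0, so g_i* = α_i.
NE contributions = (1.3, 2.2, 2, 1.1, 1.7, 2.5); G = 10.8.

10.8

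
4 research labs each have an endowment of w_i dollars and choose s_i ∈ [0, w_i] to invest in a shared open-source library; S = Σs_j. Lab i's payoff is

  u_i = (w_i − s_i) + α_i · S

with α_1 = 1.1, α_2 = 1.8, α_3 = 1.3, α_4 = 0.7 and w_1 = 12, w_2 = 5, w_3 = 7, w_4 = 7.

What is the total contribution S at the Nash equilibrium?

24

∂u_i/∂s_i = α_i − 1, so lab i contributes w_i if α_i > 1, else 0.
α_i > 1 for i ∈ {1, 2, 3}; NE contributions (12, 5, 7, 0), S = 24.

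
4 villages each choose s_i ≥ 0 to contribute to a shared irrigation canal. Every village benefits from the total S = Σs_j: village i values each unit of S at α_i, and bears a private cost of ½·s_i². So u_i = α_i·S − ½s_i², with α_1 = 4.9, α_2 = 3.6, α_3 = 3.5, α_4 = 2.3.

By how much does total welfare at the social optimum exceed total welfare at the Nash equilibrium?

231.745

Village i's FOC: ∂u_i/∂s_i = α_i − s_i = 0, so s_i* = α_i.
NE contributions = (4.9, 3.6, 3.5, 2.3); S = 14.3.
W^NE = (Σα)·S − ½Σα_i² = 14.3² − ½·54.51 = 177.235.
Planner sets s_i = Σα_j = 14.3 for every i, so S^SO = 4·14.3 = 57.2.
W^SO = (Σα)·S^SO − ½·4·(Σα)² = (4/2)·14.3² = 408.98.
Deadweight loss = W^SO − W^NE = 231.745.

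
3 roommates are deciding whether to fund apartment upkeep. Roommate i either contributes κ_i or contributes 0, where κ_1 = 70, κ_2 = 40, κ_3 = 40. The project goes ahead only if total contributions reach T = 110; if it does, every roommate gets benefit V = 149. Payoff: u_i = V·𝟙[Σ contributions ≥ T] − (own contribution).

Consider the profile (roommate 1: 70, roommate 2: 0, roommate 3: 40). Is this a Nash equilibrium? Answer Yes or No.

Total = 110 ≥ 110: provided.
Roommate 1 (pledges 70, payoff 79): dropping to 0 → total 40, payoff 0. No gain.
Roommate 2 (pledges 0, payoff 149): pledging 40 → total 150, payoff 109. No gain.
Roommate 3 (pledges 40, payoff 109): dropping to 0 → total 70, payoff 0. No gain.

Yes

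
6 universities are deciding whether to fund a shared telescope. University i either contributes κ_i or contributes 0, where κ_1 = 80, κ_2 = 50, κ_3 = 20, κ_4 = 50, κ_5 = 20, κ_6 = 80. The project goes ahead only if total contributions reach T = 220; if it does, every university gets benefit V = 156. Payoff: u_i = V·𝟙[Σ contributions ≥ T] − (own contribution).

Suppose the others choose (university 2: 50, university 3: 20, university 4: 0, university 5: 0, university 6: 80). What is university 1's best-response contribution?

Others' total = 150. Contributing 80 brings total to 230 ≥ 220: gain V − κ_1 = 76.
Best response: 80.

80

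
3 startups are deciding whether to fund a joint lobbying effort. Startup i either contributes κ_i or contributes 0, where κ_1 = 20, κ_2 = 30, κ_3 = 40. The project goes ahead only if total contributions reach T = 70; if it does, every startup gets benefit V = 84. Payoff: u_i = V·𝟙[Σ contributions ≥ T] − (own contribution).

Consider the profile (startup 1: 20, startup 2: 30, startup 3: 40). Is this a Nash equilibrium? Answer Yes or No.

No

Total = 90 ≥ 70: provided.
Startup 1 (pledges 20, payoff 64): dropping to 0 → total 70, payoff 84. Profitable deviation.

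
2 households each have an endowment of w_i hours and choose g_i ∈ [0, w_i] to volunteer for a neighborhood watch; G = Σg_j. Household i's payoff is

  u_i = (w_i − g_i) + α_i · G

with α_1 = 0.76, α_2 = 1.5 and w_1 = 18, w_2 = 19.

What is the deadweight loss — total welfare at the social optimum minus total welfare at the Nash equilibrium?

∂u_i/∂g_i = α_i − 1, so household i contributes w_i if α_i > 1, else 0.
α_i > 1 for i ∈ {2}; NE contributions (0, 19), G = 19.
W^NE = Σw_i − G^NE + (Σα_i)·G^NE = 37 + 1.26·19 = 60.94.
Planner: ∂(Σu_j)/∂g_i = Σα_j − 1 = 1.26 > 0, so everyone contributes w_i; G^SO = 37, W^SO = 37 + 1.26·37 = 83.62.
Deadweight loss = 22.68.

22.68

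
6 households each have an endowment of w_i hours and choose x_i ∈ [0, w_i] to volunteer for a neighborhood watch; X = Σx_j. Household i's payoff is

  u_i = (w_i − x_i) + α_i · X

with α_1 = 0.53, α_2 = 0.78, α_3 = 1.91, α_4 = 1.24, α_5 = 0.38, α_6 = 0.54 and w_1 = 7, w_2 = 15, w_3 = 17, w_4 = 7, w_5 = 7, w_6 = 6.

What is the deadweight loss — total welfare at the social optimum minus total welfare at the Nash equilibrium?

153.3

∂u_i/∂x_i = α_i − 1, so household i contributes w_i if α_i > 1, else 0.
α_i > 1 for i ∈ {3, 4}; NE contributions (0, 0, 17, 7, 0, 0), X = 24.
W^NE = Σw_i − X^NE + (Σα_i)·X^NE = 59 + 4.38·24 = 164.12.
Planner: ∂(Σu_j)/∂x_i = Σα_j − 1 = 4.38 > 0, so everyone contributes w_i; X^SO = 59, W^SO = 59 + 4.38·59 = 317.42.
Deadweight loss = 153.3.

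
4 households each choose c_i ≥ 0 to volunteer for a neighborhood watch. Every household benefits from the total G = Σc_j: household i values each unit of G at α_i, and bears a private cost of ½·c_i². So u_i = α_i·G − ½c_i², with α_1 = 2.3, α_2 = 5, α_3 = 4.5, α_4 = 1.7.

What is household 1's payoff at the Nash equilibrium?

Household i's FOC: ∂u_i/∂c_i = α_i − c_i = 0, so c_i* = α_i.
NE contributions = (2.3, 5, 4.5, 1.7); G = 13.5.
u_1 = α_1·G − ½·(c_1)² = 2.3·13.5 − ½·2.3² = 28.405.

28.405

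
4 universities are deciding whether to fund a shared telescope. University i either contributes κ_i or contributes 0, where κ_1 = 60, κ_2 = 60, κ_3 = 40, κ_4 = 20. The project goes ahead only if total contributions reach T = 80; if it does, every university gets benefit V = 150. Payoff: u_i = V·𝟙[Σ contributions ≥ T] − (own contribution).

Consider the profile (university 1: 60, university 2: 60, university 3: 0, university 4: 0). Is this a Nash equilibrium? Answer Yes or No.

Total = 120 ≥ 80: provided.
University 1 (pledges 60, payoff 90): dropping to 0 → total 60, payoff 0. No gain.
University 2 (pledges 60, payoff 90): dropping to 0 → total 60, payoff 0. No gain.
University 3 (pledges 0, payoff 150): pledging 40 → total 160, payoff 110. No gain.
University 4 (pledges 0, payoff 150): pledging 20 → total 140, payoff 130. No gain.

Yes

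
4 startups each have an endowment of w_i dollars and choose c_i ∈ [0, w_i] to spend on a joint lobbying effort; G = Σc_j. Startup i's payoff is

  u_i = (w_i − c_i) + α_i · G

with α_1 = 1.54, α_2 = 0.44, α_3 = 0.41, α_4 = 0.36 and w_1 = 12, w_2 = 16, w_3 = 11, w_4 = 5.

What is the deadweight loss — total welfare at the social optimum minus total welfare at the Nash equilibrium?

∂u_i/∂c_i = α_i − 1, so startup i contributes w_i if α_i > 1, else 0.
α_i > 1 for i ∈ {1}; NE contributions (12, 0, 0, 0), G = 12.
W^NE = Σw_i − G^NE + (Σα_i)·G^NE = 44 + 1.75·12 = 65.
Planner: ∂(Σu_j)/∂c_i = Σα_j − 1 = 1.75 > 0, so everyone contributes w_i; G^SO = 44, W^SO = 44 + 1.75·44 = 121.
Deadweight loss = 56.

56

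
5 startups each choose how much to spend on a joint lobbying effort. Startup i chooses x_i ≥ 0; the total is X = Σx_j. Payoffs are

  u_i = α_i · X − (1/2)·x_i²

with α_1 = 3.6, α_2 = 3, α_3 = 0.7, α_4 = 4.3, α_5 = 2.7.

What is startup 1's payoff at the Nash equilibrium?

Startup i's FOC: ∂u_i/∂x_i = α_i − x_i = 0, so x_i* = α_i.
NE contributions = (3.6, 3, 0.7, 4.3, 2.7); X = 14.3.
u_1 = α_1·X − ½·(x_1)² = 3.6·14.3 − ½·3.6² = 45.

45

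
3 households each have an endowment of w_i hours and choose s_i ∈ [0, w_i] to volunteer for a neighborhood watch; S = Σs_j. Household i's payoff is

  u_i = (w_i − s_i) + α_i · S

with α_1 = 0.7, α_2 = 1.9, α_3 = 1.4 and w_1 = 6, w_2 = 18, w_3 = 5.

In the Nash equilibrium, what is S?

23

∂u_i/∂s_i = α_i − 1, so household i contributes w_i if α_i > 1, else 0.
α_i > 1 for i ∈ {2, 3}; NE contributions (0, 18, 5), S = 23.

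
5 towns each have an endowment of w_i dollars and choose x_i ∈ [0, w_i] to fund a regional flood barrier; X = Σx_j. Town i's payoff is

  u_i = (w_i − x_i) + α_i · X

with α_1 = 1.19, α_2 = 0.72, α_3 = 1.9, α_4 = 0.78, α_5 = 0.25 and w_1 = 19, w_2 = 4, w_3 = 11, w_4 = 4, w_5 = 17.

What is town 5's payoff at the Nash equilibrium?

∂u_i/∂x_i = α_i − 1, so town i contributes w_i if α_i > 1, else 0.
α_i > 1 for i ∈ {1, 3}; NE contributions (19, 0, 11, 0, 0), X = 30.
u_5 = (17 − 0) + 0.25·30 = 24.5.

24.5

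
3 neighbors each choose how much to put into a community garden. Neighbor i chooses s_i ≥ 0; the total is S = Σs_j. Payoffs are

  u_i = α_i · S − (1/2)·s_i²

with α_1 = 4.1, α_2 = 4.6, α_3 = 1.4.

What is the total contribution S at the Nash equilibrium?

Neighbor i's FOC: ∂u_i/∂s_i = α_i − s_i = 0, so s_i* = α_i.
NE contributions = (4.1, 4.6, 1.4); S = 10.1.

10.1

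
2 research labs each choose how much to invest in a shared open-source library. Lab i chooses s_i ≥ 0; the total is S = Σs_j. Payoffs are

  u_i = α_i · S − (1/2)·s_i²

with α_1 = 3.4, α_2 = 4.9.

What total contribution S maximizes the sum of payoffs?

Planner FOC: ∂(Σu_j)/∂s_i = (Σα_j) − s_i = 0, so s_i^SO = Σα_j = 8.3 for every i; S^SO = 16.6.

16.6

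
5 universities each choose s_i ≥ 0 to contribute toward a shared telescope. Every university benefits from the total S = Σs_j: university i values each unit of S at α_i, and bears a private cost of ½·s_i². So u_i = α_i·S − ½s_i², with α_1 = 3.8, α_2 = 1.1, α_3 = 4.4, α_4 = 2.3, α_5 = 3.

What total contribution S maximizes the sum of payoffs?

Planner FOC: ∂(Σu_j)/∂s_i = (Σα_j) − s_i = 0, so s_i^SO = Σα_j = 14.6 for every i; S^SO = 73.

73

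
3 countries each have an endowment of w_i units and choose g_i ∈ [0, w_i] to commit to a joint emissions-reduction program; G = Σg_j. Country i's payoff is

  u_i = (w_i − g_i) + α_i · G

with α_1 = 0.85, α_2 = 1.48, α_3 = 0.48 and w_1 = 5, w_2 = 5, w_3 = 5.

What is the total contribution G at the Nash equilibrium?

∂u_i/∂g_i = α_i − 1, so country i contributes w_i if α_i > 1, else 0.
α_i > 1 for i ∈ {2}; NE contributions (0, 5, 0), G = 5.

5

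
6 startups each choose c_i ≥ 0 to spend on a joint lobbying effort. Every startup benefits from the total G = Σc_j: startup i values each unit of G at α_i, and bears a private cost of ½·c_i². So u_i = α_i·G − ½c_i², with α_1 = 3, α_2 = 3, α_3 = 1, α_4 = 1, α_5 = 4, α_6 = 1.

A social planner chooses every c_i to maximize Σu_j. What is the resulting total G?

Planner FOC: ∂(Σu_j)/∂c_i = (Σα_j) − c_i = 0, so c_i^SO = Σα_j = 13 for every i; G^SO = 78.

78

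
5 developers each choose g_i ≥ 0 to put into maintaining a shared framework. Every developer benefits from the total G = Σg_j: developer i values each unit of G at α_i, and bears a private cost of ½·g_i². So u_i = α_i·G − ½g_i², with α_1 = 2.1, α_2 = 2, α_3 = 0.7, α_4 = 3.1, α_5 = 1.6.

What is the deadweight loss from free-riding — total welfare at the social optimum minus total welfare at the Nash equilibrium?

Developer i's FOC: ∂u_i/∂g_i = α_i − g_i = 0, so g_i* = α_i.
NE contributions = (2.1, 2, 0.7, 3.1, 1.6); G = 9.5.
W^NE = (Σα)·G − ½Σα_i² = 9.5² − ½·21.07 = 79.715.
Planner sets g_i = Σα_j = 9.5 for every i, so G^SO = 5·9.5 = 47.5.
W^SO = (Σα)·G^SO − ½·5·(Σα)² = (5/2)·9.5² = 225.625.
Deadweight loss = W^SO − W^NE = 145.91.

145.91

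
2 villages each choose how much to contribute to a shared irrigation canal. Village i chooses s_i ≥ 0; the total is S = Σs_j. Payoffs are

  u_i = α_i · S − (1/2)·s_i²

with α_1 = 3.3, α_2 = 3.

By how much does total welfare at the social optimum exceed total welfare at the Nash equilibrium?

Village i's FOC: ∂u_i/∂s_i = α_i − s_i = 0, so s_i* = α_i.
NE contributions = (3.3, 3); S = 6.3.
W^NE = (Σα)·S − ½Σα_i² = 6.3² − ½·19.89 = 29.745.
Planner sets s_i = Σα_j = 6.3 for every i, so S^SO = 2·6.3 = 12.6.
W^SO = (Σα)·S^SO − ½·2·(Σα)² = (2/2)·6.3² = 39.69.
Deadweight loss = W^SO − W^NE = 9.945.

9.945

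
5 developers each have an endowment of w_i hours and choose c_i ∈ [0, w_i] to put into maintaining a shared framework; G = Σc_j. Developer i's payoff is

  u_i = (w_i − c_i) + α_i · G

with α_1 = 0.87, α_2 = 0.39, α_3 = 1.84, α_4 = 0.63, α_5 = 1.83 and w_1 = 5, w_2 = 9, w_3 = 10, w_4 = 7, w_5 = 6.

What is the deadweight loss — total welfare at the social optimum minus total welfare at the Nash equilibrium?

95.76

∂u_i/∂c_i = α_i − 1, so developer i contributes w_i if α_i > 1, else 0.
α_i > 1 for i ∈ {3, 5}; NE contributions (0, 0, 10, 0, 6), G = 16.
W^NE = Σw_i − G^NE + (Σα_i)·G^NE = 37 + 4.56·16 = 109.96.
Planner: ∂(Σu_j)/∂c_i = Σα_j − 1 = 4.56 > 0, so everyone contributes w_i; G^SO = 37, W^SO = 37 + 4.56·37 = 205.72.
Deadweight loss = 95.76.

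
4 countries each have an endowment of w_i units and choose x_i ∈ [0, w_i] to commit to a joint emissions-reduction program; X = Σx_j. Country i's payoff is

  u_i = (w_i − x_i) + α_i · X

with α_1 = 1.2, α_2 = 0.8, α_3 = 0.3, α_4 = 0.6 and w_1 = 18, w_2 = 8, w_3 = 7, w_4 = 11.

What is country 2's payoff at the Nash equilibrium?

22.4

∂u_i/∂x_i = α_i − 1, so country i contributes w_i if α_i > 1, else 0.
α_i > 1 for i ∈ {1}; NE contributions (18, 0, 0, 0), X = 18.
u_2 = (8 − 0) + 0.8·18 = 22.4.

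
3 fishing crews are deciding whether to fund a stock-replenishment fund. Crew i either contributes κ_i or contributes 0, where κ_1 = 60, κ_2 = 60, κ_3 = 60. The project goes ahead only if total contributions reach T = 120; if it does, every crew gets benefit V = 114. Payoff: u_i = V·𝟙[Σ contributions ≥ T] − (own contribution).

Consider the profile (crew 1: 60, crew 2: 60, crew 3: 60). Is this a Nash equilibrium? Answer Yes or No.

No

Total = 180 ≥ 120: provided.
Crew 1 (pledges 60, payoff 54): dropping to 0 → total 120, payoff 114. Profitable deviation.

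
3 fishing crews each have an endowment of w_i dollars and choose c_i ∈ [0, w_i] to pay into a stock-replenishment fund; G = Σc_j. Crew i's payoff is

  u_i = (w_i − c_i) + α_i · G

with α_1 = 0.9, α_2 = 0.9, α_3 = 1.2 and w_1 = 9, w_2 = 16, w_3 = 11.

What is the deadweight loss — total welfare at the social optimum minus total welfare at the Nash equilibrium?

∂u_i/∂c_i = α_i − 1, so crew i contributes w_i if α_i > 1, else 0.
α_i > 1 for i ∈ {3}; NE contributions (0, 0, 11), G = 11.
W^NE = Σw_i − G^NE + (Σα_i)·G^NE = 36 + 2·11 = 58.
Planner: ∂(Σu_j)/∂c_i = Σα_j − 1 = 2 > 0, so everyone contributes w_i; G^SO = 36, W^SO = 36 + 2·36 = 108.
Deadweight loss = 50.

50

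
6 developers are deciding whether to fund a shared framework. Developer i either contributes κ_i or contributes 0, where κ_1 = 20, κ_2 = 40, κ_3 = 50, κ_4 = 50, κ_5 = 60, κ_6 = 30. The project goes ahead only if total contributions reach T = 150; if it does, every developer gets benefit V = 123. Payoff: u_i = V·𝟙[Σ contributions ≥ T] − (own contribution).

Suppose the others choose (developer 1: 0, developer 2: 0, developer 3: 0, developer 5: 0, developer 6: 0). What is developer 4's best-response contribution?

Others' total = 0. Even contributing 50 gives 50 < 150: no benefit either way.
Best response: 0.

0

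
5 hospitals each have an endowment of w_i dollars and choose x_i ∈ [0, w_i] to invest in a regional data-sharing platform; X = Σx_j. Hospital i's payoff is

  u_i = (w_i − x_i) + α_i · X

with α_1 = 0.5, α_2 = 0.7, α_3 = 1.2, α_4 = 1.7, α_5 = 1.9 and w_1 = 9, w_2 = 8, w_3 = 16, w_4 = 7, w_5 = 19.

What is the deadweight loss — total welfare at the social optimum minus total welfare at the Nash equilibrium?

∂u_i/∂x_i = α_i − 1, so hospital i contributes w_i if α_i > 1, else 0.
α_i > 1 for i ∈ {3, 4, 5}; NE contributions (0, 0, 16, 7, 19), X = 42.
W^NE = Σw_i − X^NE + (Σα_i)·X^NE = 59 + 5·42 = 269.
Planner: ∂(Σu_j)/∂x_i = Σα_j − 1 = 5 > 0, so everyone contributes w_i; X^SO = 59, W^SO = 59 + 5·59 = 354.
Deadweight loss = 85.

85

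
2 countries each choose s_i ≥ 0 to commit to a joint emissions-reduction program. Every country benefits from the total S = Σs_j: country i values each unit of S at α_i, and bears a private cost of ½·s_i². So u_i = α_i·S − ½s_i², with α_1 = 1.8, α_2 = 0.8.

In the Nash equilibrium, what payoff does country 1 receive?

3.06

Country i's FOC: ∂u_i/∂s_i = α_i − s_i = 0, so s_i* = α_i.
NE contributions = (1.8, 0.8); S = 2.6.
u_1 = α_1·S − ½·(s_1)² = 1.8·2.6 − ½·1.8² = 3.06.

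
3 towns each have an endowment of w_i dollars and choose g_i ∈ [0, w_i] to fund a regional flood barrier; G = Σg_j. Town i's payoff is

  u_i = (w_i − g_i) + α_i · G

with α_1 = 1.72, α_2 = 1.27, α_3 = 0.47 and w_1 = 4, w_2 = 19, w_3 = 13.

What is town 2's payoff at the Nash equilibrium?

∂u_i/∂g_i = α_i − 1, so town i contributes w_i if α_i > 1, else 0.
α_i > 1 for i ∈ {1, 2}; NE contributions (4, 19, 0), G = 23.
u_2 = (19 − 19) + 1.27·23 = 29.21.

29.21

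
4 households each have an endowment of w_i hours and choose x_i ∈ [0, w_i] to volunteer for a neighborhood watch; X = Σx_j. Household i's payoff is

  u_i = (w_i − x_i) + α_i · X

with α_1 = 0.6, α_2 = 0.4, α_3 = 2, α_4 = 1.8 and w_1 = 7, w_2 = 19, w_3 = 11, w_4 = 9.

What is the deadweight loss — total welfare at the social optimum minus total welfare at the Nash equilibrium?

98.8

∂u_i/∂x_i = α_i − 1, so household i contributes w_i if α_i > 1, else 0.
α_i > 1 for i ∈ {3, 4}; NE contributions (0, 0, 11, 9), X = 20.
W^NE = Σw_i − X^NE + (Σα_i)·X^NE = 46 + 3.8·20 = 122.
Planner: ∂(Σu_j)/∂x_i = Σα_j − 1 = 3.8 > 0, so everyone contributes w_i; X^SO = 46, W^SO = 46 + 3.8·46 = 220.8.
Deadweight loss = 98.8.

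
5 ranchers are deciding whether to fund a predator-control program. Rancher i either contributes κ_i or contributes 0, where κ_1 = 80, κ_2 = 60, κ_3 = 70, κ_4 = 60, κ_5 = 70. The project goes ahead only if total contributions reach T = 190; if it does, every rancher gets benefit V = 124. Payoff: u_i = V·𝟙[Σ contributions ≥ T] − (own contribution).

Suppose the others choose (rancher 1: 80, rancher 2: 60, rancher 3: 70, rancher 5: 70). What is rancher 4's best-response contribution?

0

Others' total = 280 ≥ 190; contributing adds cost 60 for no extra benefit.
Best response: 0.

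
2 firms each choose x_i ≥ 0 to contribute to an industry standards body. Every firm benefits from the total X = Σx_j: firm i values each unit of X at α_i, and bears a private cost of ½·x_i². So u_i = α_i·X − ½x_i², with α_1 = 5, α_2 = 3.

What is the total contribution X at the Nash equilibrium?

8

Firm i's FOC: ∂u_i/∂x_i = α_i − x_i = 0, so x_i* = α_i.
NE contributions = (5, 3); X = 8.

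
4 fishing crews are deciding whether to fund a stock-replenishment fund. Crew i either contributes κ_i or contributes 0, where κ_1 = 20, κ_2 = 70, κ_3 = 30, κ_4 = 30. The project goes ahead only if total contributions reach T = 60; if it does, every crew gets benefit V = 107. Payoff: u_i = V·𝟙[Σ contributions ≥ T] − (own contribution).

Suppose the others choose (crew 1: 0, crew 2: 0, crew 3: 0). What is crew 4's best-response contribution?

Others' total = 0. Even contributing 30 gives 30 < 60: no benefit either way.
Best response: 0.

0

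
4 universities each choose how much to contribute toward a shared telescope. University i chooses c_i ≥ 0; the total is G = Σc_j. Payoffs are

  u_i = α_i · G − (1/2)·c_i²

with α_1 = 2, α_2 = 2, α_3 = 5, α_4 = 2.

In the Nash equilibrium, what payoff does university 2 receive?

20

University i's FOC: ∂u_i/∂c_i = α_i − c_i = 0, so c_i* = α_i.
NE contributions = (2, 2, 5, 2); G = 11.
u_2 = α_2·G − ½·(c_2)² = 2·11 − ½·2² = 20.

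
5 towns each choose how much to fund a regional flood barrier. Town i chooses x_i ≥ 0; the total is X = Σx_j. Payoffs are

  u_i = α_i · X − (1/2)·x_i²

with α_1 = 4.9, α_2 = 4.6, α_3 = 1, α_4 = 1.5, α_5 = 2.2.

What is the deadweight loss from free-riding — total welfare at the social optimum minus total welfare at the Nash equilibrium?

329.09

Town i's FOC: ∂u_i/∂x_i = α_i − x_i = 0, so x_i* = α_i.
NE contributions = (4.9, 4.6, 1, 1.5, 2.2); X = 14.2.
W^NE = (Σα)·X − ½Σα_i² = 14.2² − ½·53.26 = 175.01.
Planner sets x_i = Σα_j = 14.2 for every i, so X^SO = 5·14.2 = 71.
W^SO = (Σα)·X^SO − ½·5·(Σα)² = (5/2)·14.2² = 504.1.
Deadweight loss = W^SO − W^NE = 329.09.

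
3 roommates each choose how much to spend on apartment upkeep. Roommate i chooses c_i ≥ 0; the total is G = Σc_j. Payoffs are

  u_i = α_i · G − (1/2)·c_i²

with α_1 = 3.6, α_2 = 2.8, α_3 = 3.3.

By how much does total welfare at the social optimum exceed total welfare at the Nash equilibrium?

62.89

Roommate i's FOC: ∂u_i/∂c_i = α_i − c_i = 0, so c_i* = α_i.
NE contributions = (3.6, 2.8, 3.3); G = 9.7.
W^NE = (Σα)·G − ½Σα_i² = 9.7² − ½·31.69 = 78.245.
Planner sets c_i = Σα_j = 9.7 for every i, so G^SO = 3·9.7 = 29.1.
W^SO = (Σα)·G^SO − ½·3·(Σα)² = (3/2)·9.7² = 141.135.
Deadweight loss = W^SO − W^NE = 62.89.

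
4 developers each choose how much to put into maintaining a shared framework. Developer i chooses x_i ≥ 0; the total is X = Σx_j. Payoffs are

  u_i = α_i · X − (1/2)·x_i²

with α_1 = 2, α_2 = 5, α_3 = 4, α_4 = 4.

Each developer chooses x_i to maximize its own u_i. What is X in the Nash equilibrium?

15

Developer i's FOC: ∂u_i/∂x_i = α_i − x_i = 0, so x_i* = α_i.
NE contributions = (2, 5, 4, 4); X = 15.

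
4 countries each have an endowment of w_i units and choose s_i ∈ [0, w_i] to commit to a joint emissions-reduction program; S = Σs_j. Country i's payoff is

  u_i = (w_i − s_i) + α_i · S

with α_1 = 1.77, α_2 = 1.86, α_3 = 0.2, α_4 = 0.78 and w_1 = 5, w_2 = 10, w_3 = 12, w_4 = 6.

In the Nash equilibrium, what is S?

15

∂u_i/∂s_i = α_i − 1, so country i contributes w_i if α_i > 1, else 0.
α_i > 1 for i ∈ {1, 2}; NE contributions (5, 10, 0, 0), S = 15.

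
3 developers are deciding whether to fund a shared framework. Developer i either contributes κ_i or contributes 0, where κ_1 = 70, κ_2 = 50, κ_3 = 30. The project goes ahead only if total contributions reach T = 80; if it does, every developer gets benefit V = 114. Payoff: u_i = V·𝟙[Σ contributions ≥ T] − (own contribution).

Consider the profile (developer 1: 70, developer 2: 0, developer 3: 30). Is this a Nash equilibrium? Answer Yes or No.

Yes

Total = 100 ≥ 80: provided.
Developer 1 (pledges 70, payoff 44): dropping to 0 → total 30, payoff 0. No gain.
Developer 2 (pledges 0, payoff 114): pledging 50 → total 150, payoff 64. No gain.
Developer 3 (pledges 30, payoff 84): dropping to 0 → total 70, payoff 0. No gain.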